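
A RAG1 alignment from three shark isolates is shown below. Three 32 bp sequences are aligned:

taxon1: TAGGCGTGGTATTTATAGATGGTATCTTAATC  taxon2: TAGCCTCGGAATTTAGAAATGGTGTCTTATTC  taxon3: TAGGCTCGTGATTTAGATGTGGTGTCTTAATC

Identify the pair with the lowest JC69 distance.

taxon2 and taxon3

taxon1–taxon2: 8/32 differ, p = 0.250, d = 0.304.
taxon1–taxon3: 8/32 differ, p = 0.250, d = 0.304.
taxon2–taxon3: 6/32 differ, p = 0.188, d = 0.216.
The smallest distance is between taxon2 and taxon3.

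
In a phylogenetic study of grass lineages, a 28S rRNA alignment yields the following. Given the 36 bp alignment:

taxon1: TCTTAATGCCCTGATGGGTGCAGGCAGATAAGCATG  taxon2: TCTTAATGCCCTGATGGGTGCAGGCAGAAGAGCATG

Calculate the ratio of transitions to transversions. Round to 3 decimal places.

Transitions are A↔G and C↔T; transversions are all other mismatches.
Transitions: 1. Transversions: 1.
R = 1/1 = 1.000.

1.000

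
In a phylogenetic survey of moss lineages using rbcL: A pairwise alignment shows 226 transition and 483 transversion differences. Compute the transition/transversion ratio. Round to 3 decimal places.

0.468

R = 226/483 = 0.467908… ≈ 0.468 (to 3 d.p.).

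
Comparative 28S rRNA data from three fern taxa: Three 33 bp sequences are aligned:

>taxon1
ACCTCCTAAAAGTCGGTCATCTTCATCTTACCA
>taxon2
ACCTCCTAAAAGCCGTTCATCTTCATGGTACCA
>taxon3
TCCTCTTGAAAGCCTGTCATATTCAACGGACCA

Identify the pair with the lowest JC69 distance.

taxon1 and taxon2

taxon1–taxon2: 4/33 differ, p = 0.121, d = 0.132.
taxon1–taxon3: 9/33 differ, p = 0.273, d = 0.339.
taxon2–taxon3: 9/33 differ, p = 0.273, d = 0.339.
The smallest distance is between taxon1 and taxon2.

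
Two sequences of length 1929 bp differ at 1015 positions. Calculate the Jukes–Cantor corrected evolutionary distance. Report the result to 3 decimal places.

p = 1015/1929 ≈ 0.526179.
d = −(3/4) ln(1 − 4p/3) = −0.75 ln(1 − 0.701572) = −0.75 ln(0.298428)
  = −0.75 × (-1.209227) = 0.906920 substitutions/site.

0.907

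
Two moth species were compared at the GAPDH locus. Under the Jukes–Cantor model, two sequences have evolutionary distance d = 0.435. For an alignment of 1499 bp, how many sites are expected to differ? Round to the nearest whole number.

495

Invert JC69: p = (3/4)(1 − e^(−4d/3)) = 0.75 × (1 − e^(-0.58)) = 0.75 × (1 − 0.559898) = 0.330077.
Expected differing sites = pL ≈ 0.330077 × 1499 = 494.785423 ≈ 495.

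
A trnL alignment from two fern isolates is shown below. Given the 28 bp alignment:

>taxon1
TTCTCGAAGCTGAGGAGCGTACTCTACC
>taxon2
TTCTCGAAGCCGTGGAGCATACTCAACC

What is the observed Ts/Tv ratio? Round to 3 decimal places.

1.000

Transitions are A↔G and C↔T; transversions are all other mismatches.
Transitions: 2. Transversions: 2.
R = 2/2 = 1.000.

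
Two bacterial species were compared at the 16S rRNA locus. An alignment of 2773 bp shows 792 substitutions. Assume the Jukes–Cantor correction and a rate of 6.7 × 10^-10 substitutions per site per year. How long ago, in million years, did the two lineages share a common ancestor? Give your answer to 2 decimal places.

268.29

p = 792/2773 ≈ 0.285611.
d = −(3/4) ln(1 − 4p/3) = −0.75 ln(1 − 0.380815) = −0.75 ln(0.619185)
  = −0.75 × (-0.479351) = 0.359513 substitutions/site.
Under a molecular clock d = 2μt, so t = d/(2μ) = 0.359513 / (2 × 6.7 × 10^-10) = 268.29 million years.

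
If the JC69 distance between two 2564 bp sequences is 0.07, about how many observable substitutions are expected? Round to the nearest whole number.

Invert JC69: p = (3/4)(1 − e^(−4d/3)) = 0.75 × (1 − e^(-0.093333)) = 0.75 × (1 − 0.910890) = 0.066833.
Expected differing sites = pL ≈ 0.066833 × 2564 = 171.359812 ≈ 171.

171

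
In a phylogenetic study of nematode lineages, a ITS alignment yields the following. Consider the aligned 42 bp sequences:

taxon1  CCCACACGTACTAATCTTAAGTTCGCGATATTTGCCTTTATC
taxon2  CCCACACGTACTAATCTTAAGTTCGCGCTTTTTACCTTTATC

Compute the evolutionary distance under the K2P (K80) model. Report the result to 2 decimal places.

Of 42 sites, 1 differences are transitions and 2 are transversions, so P = 1/42 ≈ 0.02381 and Q = 2/42 ≈ 0.047619.
Under the Kimura two-parameter model, d = −½ ln(1 − 2P − Q) − ¼ ln(1 − 2Q).
1 − 2P − Q = 0.904761, giving −½ ln(0.904761) = 0.050042.
1 − 2Q = 0.904762, giving −¼ ln(0.904762) = 0.025021.
d = 0.050042 + 0.025021 = 0.075063.

0.08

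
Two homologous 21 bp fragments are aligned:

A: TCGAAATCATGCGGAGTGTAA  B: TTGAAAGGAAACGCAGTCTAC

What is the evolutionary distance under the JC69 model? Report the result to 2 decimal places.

The sequences differ at 8 of 21 sites (2, 7, 8, 10, 11, 14, 18, 21), so p = 8/21 ≈ 0.380952.
d = −(3/4) ln(1 − 4p/3) = −0.75 ln(1 − 0.507936) = −0.75 ln(0.492064)
  = −0.75 × (-0.709146) = 0.531860 substitutions/site.

0.53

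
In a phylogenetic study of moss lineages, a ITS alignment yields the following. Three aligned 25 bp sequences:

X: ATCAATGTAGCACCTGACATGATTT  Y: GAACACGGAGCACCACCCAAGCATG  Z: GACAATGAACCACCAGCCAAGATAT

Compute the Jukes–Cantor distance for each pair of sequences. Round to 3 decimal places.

X–Y: 13/25 sites differ → p = 0.52, d = −0.75 ln(1 − 0.693333) = 0.886495 ≈ 0.886.
X–Z: 8/25 sites differ → p = 0.32, d = −0.75 ln(1 − 0.426667) = 0.417216 ≈ 0.417.
Y–Z: 10/25 sites differ → p = 0.4, d = −0.75 ln(1 − 0.533333) = 0.571605 ≈ 0.572.

d(X,Y) = 0.886, d(X,Z) = 0.417, d(Y,Z) = 0.572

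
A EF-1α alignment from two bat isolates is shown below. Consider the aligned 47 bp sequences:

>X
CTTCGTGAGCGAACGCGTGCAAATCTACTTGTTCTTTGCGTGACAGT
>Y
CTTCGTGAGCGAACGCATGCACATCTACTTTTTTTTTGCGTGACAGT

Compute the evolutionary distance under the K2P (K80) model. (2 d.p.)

0.09

Of 47 sites, 2 differences are transitions and 2 are transversions, so P = 2/47 ≈ 0.042553 and Q = 2/47 ≈ 0.042553.
Under the Kimura two-parameter model, d = −½ ln(1 − 2P − Q) − ¼ ln(1 − 2Q).
1 − 2P − Q = 0.872341, giving −½ ln(0.872341) = 0.068287.
1 − 2Q = 0.914894, giving −¼ ln(0.914894) = 0.022237.
d = 0.068287 + 0.022237 = 0.090524.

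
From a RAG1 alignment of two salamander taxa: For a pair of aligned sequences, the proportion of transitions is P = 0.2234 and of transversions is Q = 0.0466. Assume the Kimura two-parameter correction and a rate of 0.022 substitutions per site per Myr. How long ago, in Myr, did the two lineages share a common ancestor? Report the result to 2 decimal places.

Under the Kimura two-parameter model, d = −½ ln(1 − 2P − Q) − ¼ ln(1 − 2Q).
1 − 2P − Q = 0.5066, giving −½ ln(0.5066) = 0.340017.
1 − 2Q = 0.9068, giving −¼ ln(0.9068) = 0.024458.
d = 0.340017 + 0.024458 = 0.364475.
Under a molecular clock d = 2μt, so t = d/(2μ) = 0.364475 / (2 × 0.022) = 8.28 Myr.

8.28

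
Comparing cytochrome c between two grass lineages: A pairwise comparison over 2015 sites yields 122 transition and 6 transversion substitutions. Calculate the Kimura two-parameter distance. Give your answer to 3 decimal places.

P = 122/2015 ≈ 0.060546 and Q = 6/2015 ≈ 0.002978.
Under the Kimura two-parameter model, d = −½ ln(1 − 2P − Q) − ¼ ln(1 − 2Q).
1 − 2P − Q = 0.87593, giving −½ ln(0.87593) = 0.066235.
1 − 2Q = 0.994044, giving −¼ ln(0.994044) = 0.001493.
d = 0.066235 + 0.001493 = 0.067728.

0.068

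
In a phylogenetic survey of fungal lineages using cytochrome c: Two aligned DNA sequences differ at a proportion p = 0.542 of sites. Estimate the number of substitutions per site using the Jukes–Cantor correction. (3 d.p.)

0.962

d = −(3/4) ln(1 − 4p/3) = −0.75 ln(1 − 0.722667) = −0.75 ln(0.277333)
  = −0.75 × (-1.282536) = 0.961902 substitutions/site.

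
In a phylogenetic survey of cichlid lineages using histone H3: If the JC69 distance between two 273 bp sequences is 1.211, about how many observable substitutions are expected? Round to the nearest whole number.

164

Invert JC69: p = (3/4)(1 − e^(−4d/3)) = 0.75 × (1 − e^(-1.614667)) = 0.75 × (1 − 0.198957) = 0.600782.
Expected differing sites = pL ≈ 0.600782 × 273 = 164.013486 ≈ 164.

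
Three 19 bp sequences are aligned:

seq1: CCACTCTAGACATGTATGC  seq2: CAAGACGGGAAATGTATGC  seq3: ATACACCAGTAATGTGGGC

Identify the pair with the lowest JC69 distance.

seq1–seq2: 6/19 differ, p = 0.316, d = 0.410.
seq1–seq3: 8/19 differ, p = 0.421, d = 0.618.
seq2–seq3: 8/19 differ, p = 0.421, d = 0.618.
The smallest distance is between seq1 and seq2.

seq1 and seq2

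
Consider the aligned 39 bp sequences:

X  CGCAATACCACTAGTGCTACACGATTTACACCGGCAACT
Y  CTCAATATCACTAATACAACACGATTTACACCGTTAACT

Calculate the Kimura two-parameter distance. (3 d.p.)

0.207

Of 39 sites, 4 differences are transitions and 3 are transversions, so P = 4/39 ≈ 0.102564 and Q = 3/39 ≈ 0.076923.
Under the Kimura two-parameter model, d = −½ ln(1 − 2P − Q) − ¼ ln(1 − 2Q).
1 − 2P − Q = 0.717949, giving −½ ln(0.717949) = 0.165678.
1 − 2Q = 0.846154, giving −¼ ln(0.846154) = 0.041763.
d = 0.165678 + 0.041763 = 0.207441.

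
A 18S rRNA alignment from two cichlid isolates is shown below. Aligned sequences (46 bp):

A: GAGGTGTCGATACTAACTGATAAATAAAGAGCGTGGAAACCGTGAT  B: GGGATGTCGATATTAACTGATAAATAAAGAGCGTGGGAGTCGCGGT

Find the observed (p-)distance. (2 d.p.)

0.17

The sequences differ at 8 of 46 positions (sites 2, 4, 13, 37, 39, 40, 43, 45).
p = 8/46 = 0.173913… ≈ 0.17 (to 2 d.p.).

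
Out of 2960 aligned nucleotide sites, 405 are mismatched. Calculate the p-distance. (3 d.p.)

0.137

p = 405/2960 = 0.136824… ≈ 0.137 (to 3 d.p.).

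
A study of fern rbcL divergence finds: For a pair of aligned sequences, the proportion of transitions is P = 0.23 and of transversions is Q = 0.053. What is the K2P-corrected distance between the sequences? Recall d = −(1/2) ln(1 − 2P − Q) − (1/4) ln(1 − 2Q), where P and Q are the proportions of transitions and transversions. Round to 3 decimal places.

0.388

Under the Kimura two-parameter model, d = −½ ln(1 − 2P − Q) − ¼ ln(1 − 2Q).
1 − 2P − Q = 0.487, giving −½ ln(0.487) = 0.359746.
1 − 2Q = 0.894, giving −¼ ln(0.894) = 0.028012.
d = 0.359746 + 0.028012 = 0.387758.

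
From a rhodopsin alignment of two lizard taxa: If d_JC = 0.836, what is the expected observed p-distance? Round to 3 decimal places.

p = (3/4)(1 − e^(−4d/3)) = 0.75 × (1 − e^(-1.114667)) = 0.75 × (1 − 0.328024) = 0.503982.

0.504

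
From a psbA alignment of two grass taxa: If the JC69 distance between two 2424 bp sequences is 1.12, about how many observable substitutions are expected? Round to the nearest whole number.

Invert JC69: p = (3/4)(1 − e^(−4d/3)) = 0.75 × (1 − e^(-1.493333)) = 0.75 × (1 − 0.224623) = 0.581533.
Expected differing sites = pL ≈ 0.581533 × 2424 = 1409.635992 ≈ 1410.

1410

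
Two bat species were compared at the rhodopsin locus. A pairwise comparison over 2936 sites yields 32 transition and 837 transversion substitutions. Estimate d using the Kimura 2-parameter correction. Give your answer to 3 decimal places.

P = 32/2936 ≈ 0.010899 and Q = 837/2936 ≈ 0.285082.
Under the Kimura two-parameter model, d = −½ ln(1 − 2P − Q) − ¼ ln(1 − 2Q).
1 − 2P − Q = 0.69312, giving −½ ln(0.69312) = 0.183276.
1 − 2Q = 0.429836, giving −¼ ln(0.429836) = 0.211088.
d = 0.183276 + 0.211088 = 0.394364.

0.394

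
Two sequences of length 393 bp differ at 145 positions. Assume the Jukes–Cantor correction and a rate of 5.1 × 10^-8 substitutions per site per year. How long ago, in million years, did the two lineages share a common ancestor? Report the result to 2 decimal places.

p = 145/393 ≈ 0.368957.
d = −(3/4) ln(1 − 4p/3) = −0.75 ln(1 − 0.491943) = −0.75 ln(0.508057)
  = −0.75 × (-0.677162) = 0.507872 substitutions/site.
Under a molecular clock d = 2μt, so t = d/(2μ) = 0.507872 / (2 × 5.1 × 10^-8) = 4.98 million years.

4.98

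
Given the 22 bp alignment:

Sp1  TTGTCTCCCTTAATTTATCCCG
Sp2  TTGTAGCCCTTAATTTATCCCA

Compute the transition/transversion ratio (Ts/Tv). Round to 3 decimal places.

0.500

Transitions are A↔G and C↔T; transversions are all other mismatches.
Transitions: 1. Transversions: 2.
R = 1/2 = 0.500.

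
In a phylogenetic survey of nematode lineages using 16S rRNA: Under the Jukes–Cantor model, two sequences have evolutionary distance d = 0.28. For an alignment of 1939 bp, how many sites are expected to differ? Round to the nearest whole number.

Invert JC69: p = (3/4)(1 − e^(−4d/3)) = 0.75 × (1 − e^(-0.373333)) = 0.75 × (1 − 0.688436) = 0.233673.
Expected differing sites = pL ≈ 0.233673 × 1939 = 453.091947 ≈ 453.

453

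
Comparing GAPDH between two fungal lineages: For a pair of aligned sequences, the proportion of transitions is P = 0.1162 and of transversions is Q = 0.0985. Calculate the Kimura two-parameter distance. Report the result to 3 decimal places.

Under the Kimura two-parameter model, d = −½ ln(1 − 2P − Q) − ¼ ln(1 − 2Q).
1 − 2P − Q = 0.6691, giving −½ ln(0.6691) = 0.200911.
1 − 2Q = 0.803, giving −¼ ln(0.803) = 0.054850.
d = 0.200911 + 0.054850 = 0.255761.

0.256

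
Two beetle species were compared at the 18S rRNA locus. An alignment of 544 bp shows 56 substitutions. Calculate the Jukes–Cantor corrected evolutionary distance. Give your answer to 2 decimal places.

0.11

p = 56/544 ≈ 0.102941.
d = −(3/4) ln(1 − 4p/3) = −0.75 ln(1 − 0.137255) = −0.75 ln(0.862745)
  = −0.75 × (-0.147636) = 0.110727 substitutions/site.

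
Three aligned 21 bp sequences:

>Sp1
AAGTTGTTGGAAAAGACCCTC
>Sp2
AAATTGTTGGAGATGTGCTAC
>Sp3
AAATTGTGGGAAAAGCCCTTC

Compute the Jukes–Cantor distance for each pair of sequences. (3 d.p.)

Sp1–Sp2: 7/21 sites differ → p ≈ 0.333333, d = −0.75 ln(1 − 0.444444) = 0.440839 ≈ 0.441.
Sp1–Sp3: 4/21 sites differ → p ≈ 0.190476, d = −0.75 ln(1 − 0.253968) = 0.219740 ≈ 0.220.
Sp2–Sp3: 6/21 sites differ → p ≈ 0.285714, d = −0.75 ln(1 − 0.380952) = 0.359679 ≈ 0.360.

d(Sp1,Sp2) = 0.441, d(Sp1,Sp3) = 0.220, d(Sp2,Sp3) = 0.360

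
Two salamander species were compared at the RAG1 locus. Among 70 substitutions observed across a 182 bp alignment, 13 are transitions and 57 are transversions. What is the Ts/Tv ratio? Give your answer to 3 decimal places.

R = 13/57 = 0.228070… ≈ 0.228 (to 3 d.p.).

0.228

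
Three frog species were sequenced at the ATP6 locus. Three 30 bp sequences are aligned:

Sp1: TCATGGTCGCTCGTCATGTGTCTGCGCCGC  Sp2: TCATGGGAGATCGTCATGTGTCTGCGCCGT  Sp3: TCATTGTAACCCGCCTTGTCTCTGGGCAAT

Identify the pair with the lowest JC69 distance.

Sp1–Sp2: 4/30 differ, p = 0.133, d = 0.147.
Sp1–Sp3: 11/30 differ, p = 0.367, d = 0.503.
Sp2–Sp3: 11/30 differ, p = 0.367, d = 0.503.
The smallest distance is between Sp1 and Sp2.

Sp1 and Sp2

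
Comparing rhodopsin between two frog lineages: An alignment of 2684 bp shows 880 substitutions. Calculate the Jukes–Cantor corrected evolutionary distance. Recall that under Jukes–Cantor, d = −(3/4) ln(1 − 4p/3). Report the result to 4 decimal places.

0.4311

p = 880/2684 ≈ 0.327869.
d = −(3/4) ln(1 − 4p/3) = −0.75 ln(1 − 0.437159) = −0.75 ln(0.562841)
  = −0.75 × (-0.574758) = 0.431069 substitutions/site.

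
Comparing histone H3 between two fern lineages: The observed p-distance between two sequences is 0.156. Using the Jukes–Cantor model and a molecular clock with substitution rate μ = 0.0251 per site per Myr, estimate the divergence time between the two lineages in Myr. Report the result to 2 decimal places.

3.48

d = −(3/4) ln(1 − 4p/3) = −0.75 ln(1 − 0.208) = −0.75 ln(0.792)
  = −0.75 × (-0.233194) = 0.174896 substitutions/site.
Under a molecular clock d = 2μt, so t = d/(2μ) = 0.174896 / (2 × 0.0251) = 3.48 Myr.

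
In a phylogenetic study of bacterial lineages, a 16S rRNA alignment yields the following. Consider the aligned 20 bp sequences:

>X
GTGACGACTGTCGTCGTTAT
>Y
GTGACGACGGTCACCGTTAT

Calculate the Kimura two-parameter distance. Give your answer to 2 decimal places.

0.17

Of 20 sites, 2 differences are transitions and 1 are transversions, so P = 2/20 = 0.1 and Q = 1/20 = 0.05.
Under the Kimura two-parameter model, d = −½ ln(1 − 2P − Q) − ¼ ln(1 − 2Q).
1 − 2P − Q = 0.75, giving −½ ln(0.75) = 0.143841.
1 − 2Q = 0.9, giving −¼ ln(0.9) = 0.026340.
d = 0.143841 + 0.026340 = 0.170181.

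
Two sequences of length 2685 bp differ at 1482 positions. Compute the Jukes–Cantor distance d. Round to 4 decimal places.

p = 1482/2685 ≈ 0.551955.
d = −(3/4) ln(1 − 4p/3) = −0.75 ln(1 − 0.73594) = −0.75 ln(0.26406)
  = −0.75 × (-1.331579) = 0.998684 substitutions/site.

0.9987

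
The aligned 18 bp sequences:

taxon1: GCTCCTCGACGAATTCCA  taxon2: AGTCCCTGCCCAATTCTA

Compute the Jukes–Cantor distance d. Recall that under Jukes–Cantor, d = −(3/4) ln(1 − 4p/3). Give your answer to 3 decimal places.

The sequences differ at 7 of 18 sites (1, 2, 6, 7, 9, 11, 17), so p = 7/18 ≈ 0.388889.
d = −(3/4) ln(1 − 4p/3) = −0.75 ln(1 − 0.518519) = −0.75 ln(0.481481)
  = −0.75 × (-0.730889) = 0.548167 substitutions/site.

0.548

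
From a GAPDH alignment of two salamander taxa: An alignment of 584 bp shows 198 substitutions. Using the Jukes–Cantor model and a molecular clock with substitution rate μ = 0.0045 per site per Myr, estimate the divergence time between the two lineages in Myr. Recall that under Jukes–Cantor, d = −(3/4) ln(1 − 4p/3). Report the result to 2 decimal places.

p = 198/584 ≈ 0.339041.
d = −(3/4) ln(1 − 4p/3) = −0.75 ln(1 − 0.452055) = −0.75 ln(0.547945)
  = −0.75 × (-0.601580) = 0.451185 substitutions/site.
Under a molecular clock d = 2μt, so t = d/(2μ) = 0.451185 / (2 × 0.0045) = 50.13 Myr.

50.13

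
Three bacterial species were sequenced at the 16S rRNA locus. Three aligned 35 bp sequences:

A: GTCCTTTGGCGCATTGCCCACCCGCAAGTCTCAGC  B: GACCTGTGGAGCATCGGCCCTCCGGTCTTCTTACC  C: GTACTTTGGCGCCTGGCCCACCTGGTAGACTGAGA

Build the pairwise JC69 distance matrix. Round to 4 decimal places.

d(A,B) = 0.5128, d(A,C) = 0.3149, d(B,C) = 0.7053

A–B: 13/35 sites differ → p ≈ 0.371429, d = −0.75 ln(1 − 0.495239) = 0.512753 ≈ 0.5128.
A–C: 9/35 sites differ → p ≈ 0.257143, d = −0.75 ln(1 − 0.342857) = 0.314890 ≈ 0.3149.
B–C: 16/35 sites differ → p ≈ 0.457143, d = −0.75 ln(1 − 0.609524) = 0.705292 ≈ 0.7053.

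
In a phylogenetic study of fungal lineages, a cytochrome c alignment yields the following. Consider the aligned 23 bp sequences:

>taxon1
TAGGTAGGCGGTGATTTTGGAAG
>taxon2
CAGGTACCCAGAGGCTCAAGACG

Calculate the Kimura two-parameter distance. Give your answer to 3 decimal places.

Of 23 sites, 6 differences are transitions and 5 are transversions, so P = 6/23 ≈ 0.26087 and Q = 5/23 ≈ 0.217391.
Under the Kimura two-parameter model, d = −½ ln(1 − 2P − Q) − ¼ ln(1 − 2Q).
1 − 2P − Q = 0.260869, giving −½ ln(0.260869) = 0.671868.
1 − 2Q = 0.565218, giving −¼ ln(0.565218) = 0.142636.
d = 0.671868 + 0.142636 = 0.814504.

0.815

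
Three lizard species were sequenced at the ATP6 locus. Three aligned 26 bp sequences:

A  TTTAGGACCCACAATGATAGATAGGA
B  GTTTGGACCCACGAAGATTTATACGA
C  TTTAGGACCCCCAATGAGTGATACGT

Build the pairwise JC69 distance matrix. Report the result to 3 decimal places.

d(A,B) = 0.334, d(A,C) = 0.222, d(B,C) = 0.396

A–B: 7/26 sites differ → p ≈ 0.269231, d = −0.75 ln(1 − 0.358975) = 0.333515 ≈ 0.334.
A–C: 5/26 sites differ → p ≈ 0.192308, d = −0.75 ln(1 − 0.256411) = 0.222200 ≈ 0.222.
B–C: 8/26 sites differ → p ≈ 0.307692, d = −0.75 ln(1 − 0.410256) = 0.396050 ≈ 0.396.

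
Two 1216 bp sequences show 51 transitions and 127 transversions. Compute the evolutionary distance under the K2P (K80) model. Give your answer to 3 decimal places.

P = 51/1216 ≈ 0.041941 and Q = 127/1216 ≈ 0.104441.
Under the Kimura two-parameter model, d = −½ ln(1 − 2P − Q) − ¼ ln(1 − 2Q).
1 − 2P − Q = 0.811677, giving −½ ln(0.811677) = 0.104326.
1 − 2Q = 0.791118, giving −¼ ln(0.791118) = 0.058577.
d = 0.104326 + 0.058577 = 0.162903.

0.163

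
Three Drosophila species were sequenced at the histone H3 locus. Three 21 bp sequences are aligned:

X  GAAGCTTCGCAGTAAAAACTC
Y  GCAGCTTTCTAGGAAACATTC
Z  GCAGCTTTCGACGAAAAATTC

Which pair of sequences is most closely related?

Y and Z

X–Y: 7/21 differ, p = 0.333, d = 0.441.
X–Z: 7/21 differ, p = 0.333, d = 0.441.
Y–Z: 3/21 differ, p = 0.143, d = 0.158.
The smallest distance is between Y and Z.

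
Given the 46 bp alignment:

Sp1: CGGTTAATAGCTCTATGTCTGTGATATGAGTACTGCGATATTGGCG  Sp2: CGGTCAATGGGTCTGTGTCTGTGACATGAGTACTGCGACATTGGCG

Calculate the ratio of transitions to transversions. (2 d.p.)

5.00

Transitions are A↔G and C↔T; transversions are all other mismatches.
Transitions: 5. Transversions: 1.
R = 5/1 = 5.00.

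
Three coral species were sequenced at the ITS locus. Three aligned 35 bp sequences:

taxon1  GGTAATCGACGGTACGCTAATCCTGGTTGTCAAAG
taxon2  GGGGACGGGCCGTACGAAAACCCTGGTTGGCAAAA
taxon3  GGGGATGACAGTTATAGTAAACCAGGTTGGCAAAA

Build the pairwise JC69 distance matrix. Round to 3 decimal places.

taxon1–taxon2: 11/35 sites differ → p ≈ 0.314286, d = −0.75 ln(1 − 0.419048) = 0.407315 ≈ 0.407.
taxon1–taxon3: 14/35 sites differ → p = 0.4, d = −0.75 ln(1 − 0.533333) = 0.571605 ≈ 0.572.
taxon2–taxon3: 12/35 sites differ → p ≈ 0.342857, d = −0.75 ln(1 − 0.457143) = 0.458182 ≈ 0.458.

d(taxon1,taxon2) = 0.407, d(taxon1,taxon3) = 0.572, d(taxon2,taxon3) = 0.458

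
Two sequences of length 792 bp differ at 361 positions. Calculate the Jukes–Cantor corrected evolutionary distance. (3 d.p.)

p = 361/792 ≈ 0.455808.
d = −(3/4) ln(1 − 4p/3) = −0.75 ln(1 − 0.607744) = −0.75 ln(0.392256)
  = −0.75 × (-0.935841) = 0.701881 substitutions/site.

0.702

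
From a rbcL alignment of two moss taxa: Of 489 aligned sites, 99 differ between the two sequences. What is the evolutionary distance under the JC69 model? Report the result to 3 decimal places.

p = 99/489 ≈ 0.202454.
d = −(3/4) ln(1 − 4p/3) = −0.75 ln(1 − 0.269939) = −0.75 ln(0.730061)
  = −0.75 × (-0.314627) = 0.235970 substitutions/site.

0.236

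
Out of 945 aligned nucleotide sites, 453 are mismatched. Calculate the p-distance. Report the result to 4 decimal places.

p = 453/945 = 0.479365… ≈ 0.4794 (to 4 d.p.).

0.4794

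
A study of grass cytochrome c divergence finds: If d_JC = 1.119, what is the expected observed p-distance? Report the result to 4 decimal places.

0.5813

p = (3/4)(1 − e^(−4d/3)) = 0.75 × (1 − e^(-1.492)) = 0.75 × (1 − 0.224922) = 0.581309.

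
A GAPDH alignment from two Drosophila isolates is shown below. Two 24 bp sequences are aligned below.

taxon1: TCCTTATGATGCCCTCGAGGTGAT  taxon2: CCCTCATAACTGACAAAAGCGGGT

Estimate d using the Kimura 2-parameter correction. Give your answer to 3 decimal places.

Of 24 sites, 6 differences are transitions and 7 are transversions, so P = 6/24 = 0.25 and Q = 7/24 ≈ 0.291667.
Under the Kimura two-parameter model, d = −½ ln(1 − 2P − Q) − ¼ ln(1 − 2Q).
1 − 2P − Q = 0.208333, giving −½ ln(0.208333) = 0.784309.
1 − 2Q = 0.416666, giving −¼ ln(0.416666) = 0.218868.
d = 0.784309 + 0.218868 = 1.003177.

1.003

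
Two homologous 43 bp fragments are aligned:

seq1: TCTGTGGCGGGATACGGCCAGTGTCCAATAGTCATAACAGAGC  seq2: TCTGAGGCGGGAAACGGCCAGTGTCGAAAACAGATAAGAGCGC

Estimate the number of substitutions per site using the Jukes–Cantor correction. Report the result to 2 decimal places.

0.25

The sequences differ at 9 of 43 sites (5, 13, 26, 29, 31, 32, 33, 38, 41), so p = 9/43 ≈ 0.209302.
d = −(3/4) ln(1 − 4p/3) = −0.75 ln(1 − 0.279069) = −0.75 ln(0.720931)
  = −0.75 × (-0.327212) = 0.245409 substitutions/site.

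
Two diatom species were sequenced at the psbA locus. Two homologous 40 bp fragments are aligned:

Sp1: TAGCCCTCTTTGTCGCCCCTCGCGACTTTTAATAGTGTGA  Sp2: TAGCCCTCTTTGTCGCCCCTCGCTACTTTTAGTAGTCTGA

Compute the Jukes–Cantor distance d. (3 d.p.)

The sequences differ at 3 of 40 sites (24, 32, 37), so p = 3/40 = 0.075.
d = −(3/4) ln(1 − 4p/3) = −0.75 ln(1 − 0.1) = −0.75 ln(0.9)
  = −0.75 × (-0.105361) = 0.079021 substitutions/site.

0.079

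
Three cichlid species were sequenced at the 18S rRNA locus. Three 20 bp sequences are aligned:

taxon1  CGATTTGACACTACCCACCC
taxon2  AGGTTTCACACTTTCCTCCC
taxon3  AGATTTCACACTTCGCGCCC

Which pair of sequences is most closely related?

taxon2 and taxon3

taxon1–taxon2: 6/20 differ, p = 0.300, d = 0.383.
taxon1–taxon3: 5/20 differ, p = 0.250, d = 0.304.
taxon2–taxon3: 4/20 differ, p = 0.200, d = 0.233.
The smallest distance is between taxon2 and taxon3.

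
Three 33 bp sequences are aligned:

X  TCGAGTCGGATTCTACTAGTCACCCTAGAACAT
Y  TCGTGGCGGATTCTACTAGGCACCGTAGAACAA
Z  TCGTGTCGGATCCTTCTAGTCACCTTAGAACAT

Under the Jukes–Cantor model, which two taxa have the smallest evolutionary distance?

X–Y: 5/33 differ, p = 0.152, d = 0.169.
X–Z: 4/33 differ, p = 0.121, d = 0.132.
Y–Z: 6/33 differ, p = 0.182, d = 0.208.
The smallest distance is between X and Z.

X and Z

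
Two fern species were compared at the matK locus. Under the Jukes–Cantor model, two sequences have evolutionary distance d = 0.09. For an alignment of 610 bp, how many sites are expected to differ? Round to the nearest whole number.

52

Invert JC69: p = (3/4)(1 − e^(−4d/3)) = 0.75 × (1 − e^(-0.12)) = 0.75 × (1 − 0.886920) = 0.084810.
Expected differing sites = pL ≈ 0.084810 × 610 = 51.7341 ≈ 52.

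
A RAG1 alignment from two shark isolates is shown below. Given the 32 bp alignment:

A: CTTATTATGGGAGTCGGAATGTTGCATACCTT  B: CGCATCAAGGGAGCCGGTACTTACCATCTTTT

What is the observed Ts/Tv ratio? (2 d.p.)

Transitions are A↔G and C↔T; transversions are all other mismatches.
Transitions: 6. Transversions: 7.
R = 6/7 = 0.857142… ≈ 0.86 (to 2 d.p.).

0.86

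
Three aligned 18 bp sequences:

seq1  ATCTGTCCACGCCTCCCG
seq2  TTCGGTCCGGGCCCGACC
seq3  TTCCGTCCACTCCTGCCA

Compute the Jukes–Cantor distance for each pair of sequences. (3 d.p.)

d(seq1,seq2) = 0.673, d(seq1,seq3) = 0.347, d(seq2,seq3) = 0.548

seq1–seq2: 8/18 sites differ → p ≈ 0.444444, d = −0.75 ln(1 − 0.592592) = 0.673455 ≈ 0.673.
seq1–seq3: 5/18 sites differ → p ≈ 0.277778, d = −0.75 ln(1 − 0.370371) = 0.346968 ≈ 0.347.
seq2–seq3: 7/18 sites differ → p ≈ 0.388889, d = −0.75 ln(1 − 0.518519) = 0.548166 ≈ 0.548.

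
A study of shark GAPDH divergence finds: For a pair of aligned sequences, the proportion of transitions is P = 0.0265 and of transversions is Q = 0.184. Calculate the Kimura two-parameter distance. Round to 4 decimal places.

0.2500

Under the Kimura two-parameter model, d = −½ ln(1 − 2P − Q) − ¼ ln(1 − 2Q).
1 − 2P − Q = 0.763, giving −½ ln(0.763) = 0.135249.
1 − 2Q = 0.632, giving −¼ ln(0.632) = 0.114716.
d = 0.135249 + 0.114716 = 0.249965.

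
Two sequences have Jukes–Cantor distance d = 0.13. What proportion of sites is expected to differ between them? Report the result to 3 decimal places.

0.119

p = (3/4)(1 − e^(−4d/3)) = 0.75 × (1 − e^(-0.173333)) = 0.75 × (1 − 0.840858) = 0.119357.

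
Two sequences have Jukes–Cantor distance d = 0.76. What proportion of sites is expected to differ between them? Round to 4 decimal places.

p = (3/4)(1 − e^(−4d/3)) = 0.75 × (1 − e^(-1.013333)) = 0.75 × (1 − 0.363007) = 0.477745.

0.4777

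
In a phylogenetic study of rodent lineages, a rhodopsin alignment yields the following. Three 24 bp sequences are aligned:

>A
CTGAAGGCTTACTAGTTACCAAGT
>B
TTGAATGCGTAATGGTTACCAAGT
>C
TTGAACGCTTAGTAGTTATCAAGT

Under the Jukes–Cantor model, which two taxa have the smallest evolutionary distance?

A and C

A–B: 5/24 differ, p = 0.208, d = 0.244.
A–C: 4/24 differ, p = 0.167, d = 0.188.
B–C: 5/24 differ, p = 0.208, d = 0.244.
The smallest distance is between A and C.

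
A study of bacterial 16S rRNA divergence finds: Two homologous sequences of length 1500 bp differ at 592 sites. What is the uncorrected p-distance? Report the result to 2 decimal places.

0.39

p = 592/1500 = 0.394666… ≈ 0.39 (to 2 d.p.).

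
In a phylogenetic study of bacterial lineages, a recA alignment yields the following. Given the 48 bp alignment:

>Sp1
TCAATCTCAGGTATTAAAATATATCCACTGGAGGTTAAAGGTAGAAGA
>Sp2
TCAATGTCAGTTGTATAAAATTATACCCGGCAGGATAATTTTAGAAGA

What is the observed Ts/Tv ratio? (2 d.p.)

0.07

Transitions are A↔G and C↔T; transversions are all other mismatches.
Transitions: 1. Transversions: 14.
R = 1/14 = 0.071428… ≈ 0.07 (to 2 d.p.).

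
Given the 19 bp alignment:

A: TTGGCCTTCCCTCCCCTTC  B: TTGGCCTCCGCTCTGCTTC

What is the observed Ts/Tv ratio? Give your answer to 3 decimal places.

Transitions are A↔G and C↔T; transversions are all other mismatches.
Transitions: 2. Transversions: 2.
R = 2/2 = 1.000.

1.000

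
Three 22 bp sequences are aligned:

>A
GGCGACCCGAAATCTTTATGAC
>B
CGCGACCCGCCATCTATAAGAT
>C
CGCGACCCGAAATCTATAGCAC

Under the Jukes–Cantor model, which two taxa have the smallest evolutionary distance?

A and C

A–B: 6/22 differ, p = 0.273, d = 0.339.
A–C: 4/22 differ, p = 0.182, d = 0.208.
B–C: 5/22 differ, p = 0.227, d = 0.271.
The smallest distance is between A and C.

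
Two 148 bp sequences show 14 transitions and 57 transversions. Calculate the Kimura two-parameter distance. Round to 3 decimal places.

0.795

P = 14/148 ≈ 0.094595 and Q = 57/148 ≈ 0.385135.
Under the Kimura two-parameter model, d = −½ ln(1 − 2P − Q) − ¼ ln(1 − 2Q).
1 − 2P − Q = 0.425675, giving −½ ln(0.425675) = 0.427040.
1 − 2Q = 0.22973, giving −¼ ln(0.22973) = 0.367713.
d = 0.427040 + 0.367713 = 0.794753.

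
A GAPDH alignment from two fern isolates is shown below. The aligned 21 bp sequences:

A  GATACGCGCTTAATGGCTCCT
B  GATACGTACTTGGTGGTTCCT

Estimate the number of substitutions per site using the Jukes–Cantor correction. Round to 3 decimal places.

0.286

The sequences differ at 5 of 21 sites (7, 8, 12, 13, 17), so p = 5/21 ≈ 0.238095.
d = −(3/4) ln(1 − 4p/3) = −0.75 ln(1 − 0.31746) = −0.75 ln(0.68254)
  = −0.75 × (-0.381934) = 0.286451 substitutions/site.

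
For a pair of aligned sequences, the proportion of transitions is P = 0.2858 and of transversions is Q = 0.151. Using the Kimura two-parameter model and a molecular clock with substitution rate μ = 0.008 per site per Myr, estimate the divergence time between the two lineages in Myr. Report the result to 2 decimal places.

Under the Kimura two-parameter model, d = −½ ln(1 − 2P − Q) − ¼ ln(1 − 2Q).
1 − 2P − Q = 0.2774, giving −½ ln(0.2774) = 0.641147.
1 − 2Q = 0.698, giving −¼ ln(0.698) = 0.089884.
d = 0.641147 + 0.089884 = 0.731031.
Under a molecular clock d = 2μt, so t = d/(2μ) = 0.731031 / (2 × 0.008) = 45.69 Myr.

45.69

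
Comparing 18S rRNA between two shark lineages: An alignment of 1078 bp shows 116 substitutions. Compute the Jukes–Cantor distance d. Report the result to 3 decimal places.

0.116

p = 116/1078 ≈ 0.107607.
d = −(3/4) ln(1 − 4p/3) = −0.75 ln(1 − 0.143476) = −0.75 ln(0.856524)
  = −0.75 × (-0.154873) = 0.116155 substitutions/site.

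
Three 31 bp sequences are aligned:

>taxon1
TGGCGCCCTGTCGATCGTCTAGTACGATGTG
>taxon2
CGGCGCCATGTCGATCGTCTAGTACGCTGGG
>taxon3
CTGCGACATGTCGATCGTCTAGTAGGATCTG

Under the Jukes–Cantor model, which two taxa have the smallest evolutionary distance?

taxon1 and taxon2

taxon1–taxon2: 4/31 differ, p = 0.129, d = 0.142.
taxon1–taxon3: 6/31 differ, p = 0.194, d = 0.224.
taxon2–taxon3: 6/31 differ, p = 0.194, d = 0.224.
The smallest distance is between taxon1 and taxon2.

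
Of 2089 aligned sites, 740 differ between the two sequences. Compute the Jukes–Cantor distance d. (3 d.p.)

0.479

p = 740/2089 ≈ 0.354236.
d = −(3/4) ln(1 − 4p/3) = −0.75 ln(1 − 0.472315) = −0.75 ln(0.527685)
  = −0.75 × (-0.639256) = 0.479442 substitutions/site.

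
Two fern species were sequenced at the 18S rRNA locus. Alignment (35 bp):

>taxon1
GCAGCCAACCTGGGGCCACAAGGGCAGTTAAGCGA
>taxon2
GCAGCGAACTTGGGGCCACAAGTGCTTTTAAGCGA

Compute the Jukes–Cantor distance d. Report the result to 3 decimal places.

0.158

The sequences differ at 5 of 35 sites (6, 10, 23, 26, 27), so p = 5/35 ≈ 0.142857.
d = −(3/4) ln(1 − 4p/3) = −0.75 ln(1 − 0.190476) = −0.75 ln(0.809524)
  = −0.75 × (-0.211309) = 0.158482 substitutions/site.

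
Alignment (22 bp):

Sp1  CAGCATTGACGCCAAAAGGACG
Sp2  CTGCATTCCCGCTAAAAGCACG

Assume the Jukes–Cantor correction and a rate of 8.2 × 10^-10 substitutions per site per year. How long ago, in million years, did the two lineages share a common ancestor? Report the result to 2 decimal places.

165.10

The sequences differ at 5 of 22 sites (2, 8, 9, 13, 19), so p = 5/22 ≈ 0.227273.
d = −(3/4) ln(1 − 4p/3) = −0.75 ln(1 − 0.303031) = −0.75 ln(0.696969)
  = −0.75 × (-0.361014) = 0.270761 substitutions/site.
Under a molecular clock d = 2μt, so t = d/(2μ) = 0.270761 / (2 × 8.2 × 10^-10) = 165.10 million years.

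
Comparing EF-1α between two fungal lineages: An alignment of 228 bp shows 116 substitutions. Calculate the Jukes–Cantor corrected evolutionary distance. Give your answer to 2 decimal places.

p = 116/228 ≈ 0.508772.
d = −(3/4) ln(1 − 4p/3) = −0.75 ln(1 − 0.678363) = −0.75 ln(0.321637)
  = −0.75 × (-1.134332) = 0.850749 substitutions/site.

0.85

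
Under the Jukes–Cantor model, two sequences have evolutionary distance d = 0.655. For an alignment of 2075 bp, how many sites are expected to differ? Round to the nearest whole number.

906

Invert JC69: p = (3/4)(1 − e^(−4d/3)) = 0.75 × (1 − e^(-0.873333)) = 0.75 × (1 − 0.417558) = 0.436832.
Expected differing sites = pL ≈ 0.436832 × 2075 = 906.4264 ≈ 906.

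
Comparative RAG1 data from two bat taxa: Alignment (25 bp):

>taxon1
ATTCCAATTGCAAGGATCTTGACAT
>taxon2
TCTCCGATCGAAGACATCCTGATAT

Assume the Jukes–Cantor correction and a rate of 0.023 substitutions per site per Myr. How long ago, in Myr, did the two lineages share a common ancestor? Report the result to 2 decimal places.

12.43

The sequences differ at 10 of 25 sites (1, 2, 6, 9, 11, 13, 14, 15, 19, 23), so p = 10/25 = 0.4.
d = −(3/4) ln(1 − 4p/3) = −0.75 ln(1 − 0.533333) = −0.75 ln(0.466667)
  = −0.75 × (-0.762139) = 0.571604 substitutions/site.
Under a molecular clock d = 2μt, so t = d/(2μ) = 0.571604 / (2 × 0.023) = 12.43 Myr.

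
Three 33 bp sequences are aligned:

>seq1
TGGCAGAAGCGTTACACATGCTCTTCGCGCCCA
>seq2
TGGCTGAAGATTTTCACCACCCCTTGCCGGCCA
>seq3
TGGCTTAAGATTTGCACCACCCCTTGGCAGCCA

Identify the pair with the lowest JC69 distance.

seq1–seq2: 11/33 differ, p = 0.333, d = 0.441.
seq1–seq3: 12/33 differ, p = 0.364, d = 0.497.
seq2–seq3: 4/33 differ, p = 0.121, d = 0.132.
The smallest distance is between seq2 and seq3.

seq2 and seq3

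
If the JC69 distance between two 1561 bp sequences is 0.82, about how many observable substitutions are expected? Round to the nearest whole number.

778

Invert JC69: p = (3/4)(1 − e^(−4d/3)) = 0.75 × (1 − e^(-1.093333)) = 0.75 × (1 − 0.335098) = 0.498677.
Expected differing sites = pL ≈ 0.498677 × 1561 = 778.434797 ≈ 778.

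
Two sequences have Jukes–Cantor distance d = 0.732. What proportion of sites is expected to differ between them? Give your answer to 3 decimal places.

p = (3/4)(1 − e^(−4d/3)) = 0.75 × (1 − e^(-0.976)) = 0.75 × (1 − 0.376815) = 0.467389.

0.467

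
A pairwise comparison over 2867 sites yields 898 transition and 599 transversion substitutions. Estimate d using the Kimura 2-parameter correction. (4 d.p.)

1.0373

P = 898/2867 ≈ 0.313219 and Q = 599/2867 ≈ 0.208929.
Under the Kimura two-parameter model, d = −½ ln(1 − 2P − Q) − ¼ ln(1 − 2Q).
1 − 2P − Q = 0.164633, giving −½ ln(0.164633) = 0.902018.
1 − 2Q = 0.582142, giving −¼ ln(0.582142) = 0.135260.
d = 0.902018 + 0.135260 = 1.037278.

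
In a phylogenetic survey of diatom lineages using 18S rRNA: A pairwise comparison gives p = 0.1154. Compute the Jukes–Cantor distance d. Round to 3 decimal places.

0.125

d = −(3/4) ln(1 − 4p/3) = −0.75 ln(1 − 0.153867) = −0.75 ln(0.846133)
  = −0.75 × (-0.167079) = 0.125309 substitutions/site.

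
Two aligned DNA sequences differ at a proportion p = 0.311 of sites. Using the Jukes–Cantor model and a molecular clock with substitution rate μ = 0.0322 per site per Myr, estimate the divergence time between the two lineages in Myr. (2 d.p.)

d = −(3/4) ln(1 − 4p/3) = −0.75 ln(1 − 0.414667) = −0.75 ln(0.585333)
  = −0.75 × (-0.535574) = 0.401681 substitutions/site.
Under a molecular clock d = 2μt, so t = d/(2μ) = 0.401681 / (2 × 0.0322) = 6.24 Myr.

6.24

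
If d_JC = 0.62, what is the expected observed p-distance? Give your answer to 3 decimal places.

0.422

p = (3/4)(1 − e^(−4d/3)) = 0.75 × (1 − e^(-0.826667)) = 0.75 × (1 − 0.437505) = 0.421871.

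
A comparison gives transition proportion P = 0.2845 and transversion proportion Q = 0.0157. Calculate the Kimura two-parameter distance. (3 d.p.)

0.447

Under the Kimura two-parameter model, d = −½ ln(1 − 2P − Q) − ¼ ln(1 − 2Q).
1 − 2P − Q = 0.4153, giving −½ ln(0.4153) = 0.439377.
1 − 2Q = 0.9686, giving −¼ ln(0.9686) = 0.007976.
d = 0.439377 + 0.007976 = 0.447353.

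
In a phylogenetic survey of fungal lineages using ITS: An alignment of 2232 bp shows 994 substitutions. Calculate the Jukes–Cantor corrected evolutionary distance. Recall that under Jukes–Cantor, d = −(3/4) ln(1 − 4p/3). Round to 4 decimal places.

0.6757

p = 994/2232 ≈ 0.445341.
d = −(3/4) ln(1 − 4p/3) = −0.75 ln(1 − 0.593788) = −0.75 ln(0.406212)
  = −0.75 × (-0.900880) = 0.675660 substitutions/site.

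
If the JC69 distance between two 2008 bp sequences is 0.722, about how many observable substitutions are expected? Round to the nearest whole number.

Invert JC69: p = (3/4)(1 − e^(−4d/3)) = 0.75 × (1 − e^(-0.962667)) = 0.75 × (1 − 0.381873) = 0.463595.
Expected differing sites = pL ≈ 0.463595 × 2008 = 930.89876 ≈ 931.

931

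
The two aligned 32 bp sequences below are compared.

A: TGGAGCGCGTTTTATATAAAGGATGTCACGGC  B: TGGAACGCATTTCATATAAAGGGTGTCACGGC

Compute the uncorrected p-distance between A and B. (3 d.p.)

The sequences differ at 4 of 32 positions (sites 5, 9, 13, 23).
p = 4/32 = 0.125.

0.125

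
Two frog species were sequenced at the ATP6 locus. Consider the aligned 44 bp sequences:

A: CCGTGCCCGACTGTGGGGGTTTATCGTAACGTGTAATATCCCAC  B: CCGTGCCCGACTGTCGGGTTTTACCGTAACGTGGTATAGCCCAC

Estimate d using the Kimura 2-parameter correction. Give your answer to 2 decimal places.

0.15

Of 44 sites, 1 differences are transitions and 5 are transversions, so P = 1/44 ≈ 0.022727 and Q = 5/44 ≈ 0.113636.
Under the Kimura two-parameter model, d = −½ ln(1 − 2P − Q) − ¼ ln(1 − 2Q).
1 − 2P − Q = 0.84091, giving −½ ln(0.84091) = 0.086635.
1 − 2Q = 0.772728, giving −¼ ln(0.772728) = 0.064457.
d = 0.086635 + 0.064457 = 0.151092.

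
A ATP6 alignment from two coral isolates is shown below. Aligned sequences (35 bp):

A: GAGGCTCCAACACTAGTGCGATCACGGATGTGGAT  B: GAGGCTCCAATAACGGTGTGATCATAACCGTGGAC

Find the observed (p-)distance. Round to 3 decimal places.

0.314

The sequences differ at 11 of 35 positions.
p = 11/35 = 0.314285… ≈ 0.314 (to 3 d.p.).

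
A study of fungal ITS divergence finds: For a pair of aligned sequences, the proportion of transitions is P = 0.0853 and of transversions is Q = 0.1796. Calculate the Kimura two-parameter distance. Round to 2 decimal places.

0.33

Under the Kimura two-parameter model, d = −½ ln(1 − 2P − Q) − ¼ ln(1 − 2Q).
1 − 2P − Q = 0.6498, giving −½ ln(0.6498) = 0.215545.
1 − 2Q = 0.6408, giving −¼ ln(0.6408) = 0.111259.
d = 0.215545 + 0.111259 = 0.326804.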